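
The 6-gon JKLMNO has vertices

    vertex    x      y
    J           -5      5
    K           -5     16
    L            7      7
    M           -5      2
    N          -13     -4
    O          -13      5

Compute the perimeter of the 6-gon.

|JK| = √((0)² + (11)²) = √121 = 11
|KL| = √((12)² + (-9)²) = √225 = 15
|LM| = √((-12)² + (-5)²) = √169 = 13
|MN| = √((-8)² + (-6)²) = √100 = 10
|NO| = √((0)² + (9)²) = √81 = 9
|OJ| = √((8)² + (0)²) = √64 = 8
Perimeter = 11 + 15 + 13 + 10 + 9 + 8 = 66.

66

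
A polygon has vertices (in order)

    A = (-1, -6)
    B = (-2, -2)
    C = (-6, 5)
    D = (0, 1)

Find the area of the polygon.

18.5

Σ = (-10) + (-22) + (-6) + (1) = -37
Area = |Σ|/2 = 18.5.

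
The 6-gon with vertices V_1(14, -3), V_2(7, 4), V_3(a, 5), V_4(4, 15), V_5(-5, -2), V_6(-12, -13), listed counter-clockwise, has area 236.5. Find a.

5

Write out the shoelace sum; only the two edges meeting at V_3 involve a:
2·Area = [(7·5 − a·4) + (a·15 − 4·5)] + 403
       = 11·a + 418 = 473
⇒ a = 5.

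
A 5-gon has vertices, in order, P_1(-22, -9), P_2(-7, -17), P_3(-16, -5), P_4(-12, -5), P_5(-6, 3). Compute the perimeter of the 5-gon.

|P_1P_2| = √((15)² + (-8)²) = √289 = 17
|P_2P_3| = √((-9)² + (12)²) = √225 = 15
|P_3P_4| = √((4)² + (0)²) = √16 = 4
|P_4P_5| = √((6)² + (8)²) = √100 = 10
|P_5P_1| = √((-16)² + (-12)²) = √400 = 20
Perimeter = 17 + 15 + 4 + 10 + 20 = 66.

66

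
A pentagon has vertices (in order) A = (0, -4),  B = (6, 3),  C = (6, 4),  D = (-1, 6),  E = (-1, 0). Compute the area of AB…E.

Apply the surveyor's formula: 2A = Σ (x_i·y_{i+1} − x_{i+1}·y_i), indices taken mod 5.
A→B: (0)(3) − (6)(-4) = 24
B→C: (6)(4) − (6)(3) = 6
C→D: (6)(6) − (-1)(4) = 40
D→E: (-1)(0) − (-1)(6) = 6
E→A: (-1)(-4) − (0)(0) = 4
Σ = 80
Area = |Σ|/2 = 40.

40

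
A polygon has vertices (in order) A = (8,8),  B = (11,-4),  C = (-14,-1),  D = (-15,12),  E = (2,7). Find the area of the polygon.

Apply Gauss's area formula: 2A = Σ (x_i·y_{i+1} − x_{i+1}·y_i), indices taken mod 5.
Σ = (-120) + (-67) + (-183) + (-129) + (-40) = -539
Area = |Σ|/2 = 269.5.

269.5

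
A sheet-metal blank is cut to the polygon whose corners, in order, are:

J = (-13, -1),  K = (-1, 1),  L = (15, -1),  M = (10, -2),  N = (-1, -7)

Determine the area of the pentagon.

Apply the shoelace formula: 2A = Σ (x_i·y_{i+1} − x_{i+1}·y_i), indices taken mod 5.
Σ = (-14) + (-14) + (-20) + (-72) + (-90) = -210
Area = |Σ|/2 = 105.

105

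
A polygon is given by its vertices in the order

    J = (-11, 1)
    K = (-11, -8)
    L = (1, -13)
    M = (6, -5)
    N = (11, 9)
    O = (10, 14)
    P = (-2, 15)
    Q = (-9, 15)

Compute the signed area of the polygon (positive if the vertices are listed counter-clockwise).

467.5

Σ = (99) + (151) + (73) + (109) + (64) + (178) + (105) + (156) = 935
Signed area = Σ/2 = 467.5 (positive ⇒ counter-clockwise traversal).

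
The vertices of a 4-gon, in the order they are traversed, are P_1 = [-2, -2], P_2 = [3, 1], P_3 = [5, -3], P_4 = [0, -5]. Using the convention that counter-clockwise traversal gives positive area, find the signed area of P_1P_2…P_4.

-22.5

Apply the surveyor's formula: 2A = Σ (x_i·y_{i+1} − x_{i+1}·y_i), indices taken mod 4.
Σ = (4) + (-14) + (-25) + (-10) = -45
Signed area = Σ/2 = -22.5 (negative ⇒ clockwise traversal).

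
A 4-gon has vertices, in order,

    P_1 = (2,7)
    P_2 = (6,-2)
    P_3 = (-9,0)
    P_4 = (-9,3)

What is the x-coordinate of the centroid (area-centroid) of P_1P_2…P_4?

-131/96

Apply the shoelace formula. First the cross-terms c_i = x_i·y_{i+1} − x_{i+1}·y_i:
  -46, -18, -27, -69  ⇒  2A = -160, A = -80.
Then Σ (x_i + x_{i+1})·c_i = 655, so x̄ = 655 / (6·(-80)) = -131/96.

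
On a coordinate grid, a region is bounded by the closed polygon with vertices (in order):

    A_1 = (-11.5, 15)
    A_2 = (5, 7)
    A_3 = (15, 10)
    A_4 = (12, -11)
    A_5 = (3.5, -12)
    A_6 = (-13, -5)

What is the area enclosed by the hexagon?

513.5

Apply the shoelace (surveyor's) formula: 2A = Σ (x_i·y_{i+1} − x_{i+1}·y_i), indices taken mod 6.
A_1→A_2: (-11.5)(7) − (5)(15) = -155.5
A_2→A_3: (5)(10) − (15)(7) = -55
A_3→A_4: (15)(-11) − (12)(10) = -285
A_4→A_5: (12)(-12) − (3.5)(-11) = -105.5
A_5→A_6: (3.5)(-5) − (-13)(-12) = -173.5
A_6→A_1: (-13)(15) − (-11.5)(-5) = -252.5
Σ = -1027
Area = |Σ|/2 = 513.5.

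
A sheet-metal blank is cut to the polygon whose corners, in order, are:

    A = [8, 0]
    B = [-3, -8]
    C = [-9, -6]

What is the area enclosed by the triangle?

Apply Gauss's area formula: 2A = Σ (x_i·y_{i+1} − x_{i+1}·y_i), indices taken mod 3.
Σ = (-64) + (-54) + (48) = -70
Area = |Σ|/2 = 35.

35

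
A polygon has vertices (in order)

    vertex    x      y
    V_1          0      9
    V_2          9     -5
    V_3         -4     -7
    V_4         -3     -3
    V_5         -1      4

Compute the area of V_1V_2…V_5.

Apply the shoelace (surveyor's) formula: 2A = Σ (x_i·y_{i+1} − x_{i+1}·y_i), indices taken mod 5.
Σ = (-81) + (-83) + (-9) + (-15) + (-9) = -197
Area = |Σ|/2 = 98.5.

98.5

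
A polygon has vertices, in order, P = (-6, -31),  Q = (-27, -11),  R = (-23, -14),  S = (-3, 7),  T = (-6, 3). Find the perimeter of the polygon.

102

|PQ| = √((-21)² + (20)²) = √841 = 29
|QR| = √((4)² + (-3)²) = √25 = 5
|RS| = √((20)² + (21)²) = √841 = 29
|ST| = √((-3)² + (-4)²) = √25 = 5
|TP| = √((0)² + (-34)²) = √1156 = 34
Perimeter = 29 + 5 + 29 + 5 + 34 = 102.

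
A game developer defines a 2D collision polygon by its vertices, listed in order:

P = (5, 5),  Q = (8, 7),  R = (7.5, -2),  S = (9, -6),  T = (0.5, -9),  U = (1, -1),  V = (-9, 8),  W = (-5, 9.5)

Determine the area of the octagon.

Cross-terms: -5, -68.5, -27, -78, 8.5, -1, -45.5, -72.5  ⇒  Σ = -289
Area = |Σ|/2 = 144.5.

144.5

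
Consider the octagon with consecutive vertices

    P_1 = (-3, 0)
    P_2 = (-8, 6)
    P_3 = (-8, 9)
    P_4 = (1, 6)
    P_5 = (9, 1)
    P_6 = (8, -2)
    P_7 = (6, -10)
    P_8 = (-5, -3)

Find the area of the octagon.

161.5

Σ = (-18) + (-24) + (-57) + (-53) + (-26) + (-68) + (-68) + (-9) = -323
Area = |Σ|/2 = 161.5.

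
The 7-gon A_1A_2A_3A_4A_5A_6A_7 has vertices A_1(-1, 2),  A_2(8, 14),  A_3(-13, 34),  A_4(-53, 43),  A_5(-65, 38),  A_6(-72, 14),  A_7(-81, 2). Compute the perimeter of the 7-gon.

|A_1A_2| = √((9)² + (12)²) = √225 = 15
|A_2A_3| = √((-21)² + (20)²) = √841 = 29
|A_3A_4| = √((-40)² + (9)²) = √1681 = 41
|A_4A_5| = √((-12)² + (-5)²) = √169 = 13
|A_5A_6| = √((-7)² + (-24)²) = √625 = 25
|A_6A_7| = √((-9)² + (-12)²) = √225 = 15
|A_7A_1| = √((80)² + (0)²) = √6400 = 80
Perimeter = 15 + 29 + 41 + 13 + 25 + 15 + 80 = 218.

218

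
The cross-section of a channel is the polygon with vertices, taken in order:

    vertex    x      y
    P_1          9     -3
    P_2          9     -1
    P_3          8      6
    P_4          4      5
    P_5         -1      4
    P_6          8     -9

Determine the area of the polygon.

75.5

Apply the shoelace (surveyor's) formula: 2A = Σ (x_i·y_{i+1} − x_{i+1}·y_i), indices taken mod 6.
P_1→P_2: (9)(-1) − (9)(-3) = 18
P_2→P_3: (9)(6) − (8)(-1) = 62
P_3→P_4: (8)(5) − (4)(6) = 16
P_4→P_5: (4)(4) − (-1)(5) = 21
P_5→P_6: (-1)(-9) − (8)(4) = -23
P_6→P_1: (8)(-3) − (9)(-9) = 57
Σ = 151
Area = |Σ|/2 = 75.5.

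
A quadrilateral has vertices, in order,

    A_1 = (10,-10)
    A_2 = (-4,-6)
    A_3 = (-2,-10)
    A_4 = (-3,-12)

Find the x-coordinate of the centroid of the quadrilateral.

13/9

Apply the surveyor's formula. First the cross-terms c_i = x_i·y_{i+1} − x_{i+1}·y_i:
  -100, 28, -6, 150  ⇒  2A = 72, A = 36.
Then Σ (x_i + x_{i+1})·c_i = 312, so x̄ = 312 / (6·36) = 13/9.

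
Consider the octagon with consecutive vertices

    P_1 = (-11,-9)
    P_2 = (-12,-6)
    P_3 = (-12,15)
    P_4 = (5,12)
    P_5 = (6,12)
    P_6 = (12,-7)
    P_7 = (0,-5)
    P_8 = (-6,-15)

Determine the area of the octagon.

456

Apply the shoelace (surveyor's) formula: 2A = Σ (x_i·y_{i+1} − x_{i+1}·y_i), indices taken mod 8.
Cross-terms: -42, -252, -219, -12, -186, -60, -30, -111  ⇒  Σ = -912
Area = |Σ|/2 = 456.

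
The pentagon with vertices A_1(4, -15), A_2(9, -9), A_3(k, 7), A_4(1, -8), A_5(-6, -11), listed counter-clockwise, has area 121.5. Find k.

13

Write out the shoelace sum; only the two edges meeting at A_3 involve k:
2·Area = [(9·7 − k·(-9)) + (k·(-8) − 1·7)] + 174
       = 1·k + 230 = 243
⇒ k = 13.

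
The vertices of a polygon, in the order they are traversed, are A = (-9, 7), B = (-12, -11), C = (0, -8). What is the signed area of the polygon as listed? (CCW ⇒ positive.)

103.5

Apply Gauss's area formula: 2A = Σ (x_i·y_{i+1} − x_{i+1}·y_i), indices taken mod 3.
Cross-terms: 183, 96, -72  ⇒  Σ = 207
Signed area = Σ/2 = 103.5 (positive ⇒ counter-clockwise traversal).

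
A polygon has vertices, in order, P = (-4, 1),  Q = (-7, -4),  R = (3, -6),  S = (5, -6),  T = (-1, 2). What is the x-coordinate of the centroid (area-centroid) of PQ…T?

-98/75

Apply the shoelace formula. First the cross-terms c_i = x_i·y_{i+1} − x_{i+1}·y_i:
  23, 54, 12, 4, 7  ⇒  2A = 100, A = 50.
Then Σ (x_i + x_{i+1})·c_i = -392, so x̄ = -392 / (6·50) = -98/75.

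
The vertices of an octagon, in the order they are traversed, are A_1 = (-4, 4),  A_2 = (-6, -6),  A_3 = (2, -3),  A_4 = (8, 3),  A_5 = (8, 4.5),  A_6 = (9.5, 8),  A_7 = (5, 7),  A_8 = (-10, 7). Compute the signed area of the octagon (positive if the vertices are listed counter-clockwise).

Apply the surveyor's formula: 2A = Σ (x_i·y_{i+1} − x_{i+1}·y_i), indices taken mod 8.
Σ = (48) + (30) + (30) + (12) + (21.25) + (26.5) + (105) + (-12) = 260.75
Signed area = Σ/2 = 130.375 (positive ⇒ counter-clockwise traversal).

130.375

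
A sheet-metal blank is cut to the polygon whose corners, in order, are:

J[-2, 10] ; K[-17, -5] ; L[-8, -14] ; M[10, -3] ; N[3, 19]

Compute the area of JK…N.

404.5

Apply the shoelace formula: 2A = Σ (x_i·y_{i+1} − x_{i+1}·y_i), indices taken mod 5.
Σ = (180) + (198) + (164) + (199) + (68) = 809
Area = |Σ|/2 = 404.5.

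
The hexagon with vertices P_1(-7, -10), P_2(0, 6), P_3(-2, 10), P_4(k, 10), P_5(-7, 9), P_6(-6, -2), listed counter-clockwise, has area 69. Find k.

-4

The doubled signed area Σ (x_i y_{i+1} − x_{i+1} y_i) is linear in k.
With k=0 it equals 134; the coefficient of k is -1 (from the two edges through P_4).
So -1·k + 134 = 2·69 = 138 ⇒ k = -4.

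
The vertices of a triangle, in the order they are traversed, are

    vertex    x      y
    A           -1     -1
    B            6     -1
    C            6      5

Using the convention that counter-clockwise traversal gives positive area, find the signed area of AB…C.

21

Apply the shoelace formula: 2A = Σ (x_i·y_{i+1} − x_{i+1}·y_i), indices taken mod 3.
Σ = (7) + (36) + (-1) = 42
Signed area = Σ/2 = 21 (positive ⇒ counter-clockwise traversal).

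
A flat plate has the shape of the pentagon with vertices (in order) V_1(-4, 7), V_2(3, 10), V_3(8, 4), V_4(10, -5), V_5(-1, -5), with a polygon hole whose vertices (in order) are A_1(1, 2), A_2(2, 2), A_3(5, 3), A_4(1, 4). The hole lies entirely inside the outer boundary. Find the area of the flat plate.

Outer boundary:
Apply Gauss's area formula: 2A = Σ (x_i·y_{i+1} − x_{i+1}·y_i), indices taken mod 5.
V_1→V_2: (-4)(10) − (3)(7) = -61
V_2→V_3: (3)(4) − (8)(10) = -68
V_3→V_4: (8)(-5) − (10)(4) = -80
V_4→V_5: (10)(-5) − (-1)(-5) = -55
V_5→V_1: (-1)(7) − (-4)(-5) = -27
Σ = -291
Area = |Σ|/2 = 145.5.
Hole:
Apply the shoelace (surveyor's) formula: 2A = Σ (x_i·y_{i+1} − x_{i+1}·y_i), indices taken mod 4.
A_1→A_2: (1)(2) − (2)(2) = -2
A_2→A_3: (2)(3) − (5)(2) = -4
A_3→A_4: (5)(4) − (1)(3) = 17
A_4→A_1: (1)(2) − (1)(4) = -2
Σ = 9
Area = |Σ|/2 = 4.5.
Net area = 145.5 − 4.5 = 141.

141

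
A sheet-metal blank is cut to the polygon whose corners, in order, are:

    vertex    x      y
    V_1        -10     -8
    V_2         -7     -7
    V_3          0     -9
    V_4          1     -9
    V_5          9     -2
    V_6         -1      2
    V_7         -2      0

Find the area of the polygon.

100.5

Apply the surveyor's formula: 2A = Σ (x_i·y_{i+1} − x_{i+1}·y_i), indices taken mod 7.
Cross-terms: 14, 63, 9, 79, 16, 4, 16  ⇒  Σ = 201
Area = |Σ|/2 = 100.5.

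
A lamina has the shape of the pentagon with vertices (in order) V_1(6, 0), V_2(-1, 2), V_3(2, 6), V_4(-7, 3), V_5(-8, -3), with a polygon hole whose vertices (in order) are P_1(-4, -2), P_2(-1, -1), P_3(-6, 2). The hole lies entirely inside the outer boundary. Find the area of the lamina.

49.5

Outer boundary:
Cross-terms: 12, -10, 48, 45, 18  ⇒  Σ = 113
Area = |Σ|/2 = 56.5.
Hole:
Apply Gauss's area formula: 2A = Σ (x_i·y_{i+1} − x_{i+1}·y_i), indices taken mod 3.
Cross-terms: 2, -8, 20  ⇒  Σ = 14
Area = |Σ|/2 = 7.
Net area = 56.5 − 7 = 49.5.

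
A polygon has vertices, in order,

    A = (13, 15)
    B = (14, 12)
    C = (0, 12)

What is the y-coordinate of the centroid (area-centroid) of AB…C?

Apply Gauss's area formula. First the cross-terms c_i = x_i·y_{i+1} − x_{i+1}·y_i:
  -54, 168, -156  ⇒  2A = -42, A = -21.
Then Σ (y_i + y_{i+1})·c_i = -1638, so ȳ = -1638 / (6·(-21)) = 13.

13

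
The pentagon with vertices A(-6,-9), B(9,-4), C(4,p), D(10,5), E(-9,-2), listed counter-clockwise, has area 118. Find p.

-1

Write out the shoelace sum; only the two edges meeting at C involve p:
2·Area = [(9·p − 4·(-4)) + (4·5 − 10·p)] + 199
       = -1·p + 235 = 236
⇒ p = -1.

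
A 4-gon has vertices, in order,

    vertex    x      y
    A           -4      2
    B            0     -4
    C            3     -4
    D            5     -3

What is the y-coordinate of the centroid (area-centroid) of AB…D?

-203/111

Apply the shoelace formula. First the cross-terms c_i = x_i·y_{i+1} − x_{i+1}·y_i:
  16, 12, 11, -2  ⇒  2A = 37, A = 18.5.
Then Σ (y_i + y_{i+1})·c_i = -203, so ȳ = -203 / (6·18.5) = -203/111.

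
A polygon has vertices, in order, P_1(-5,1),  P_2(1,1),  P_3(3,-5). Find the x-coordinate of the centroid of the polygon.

-1/3

Apply the shoelace (surveyor's) formula. First the cross-terms c_i = x_i·y_{i+1} − x_{i+1}·y_i:
  -6, -8, -22  ⇒  2A = -36, A = -18.
Then Σ (x_i + x_{i+1})·c_i = 36, so x̄ = 36 / (6·(-18)) = -1/3.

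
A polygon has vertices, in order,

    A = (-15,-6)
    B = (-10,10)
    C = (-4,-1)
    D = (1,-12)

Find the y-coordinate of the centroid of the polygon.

Apply the surveyor's formula. First the cross-terms c_i = x_i·y_{i+1} − x_{i+1}·y_i:
  -210, 50, 49, -186  ⇒  2A = -297, A = -148.5.
Then Σ (y_i + y_{i+1})·c_i = 2321, so ȳ = 2321 / (6·(-148.5)) = -211/81.

-211/81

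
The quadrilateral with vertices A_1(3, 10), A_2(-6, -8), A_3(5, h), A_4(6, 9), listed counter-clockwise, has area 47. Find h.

5

Write out the shoelace sum; only the two edges meeting at A_3 involve h:
2·Area = [((-6)·h − 5·(-8)) + (5·9 − 6·h)] + 69
       = -12·h + 154 = 94
⇒ h = 5.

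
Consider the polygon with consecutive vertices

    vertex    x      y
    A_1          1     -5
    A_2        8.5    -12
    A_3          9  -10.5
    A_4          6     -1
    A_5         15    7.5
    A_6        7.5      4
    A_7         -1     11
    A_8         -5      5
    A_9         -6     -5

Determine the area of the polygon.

196.75

A_1→A_2: (1)(-12) − (8.5)(-5) = 30.5
A_2→A_3: (8.5)(-10.5) − (9)(-12) = 18.75
A_3→A_4: (9)(-1) − (6)(-10.5) = 54
A_4→A_5: (6)(7.5) − (15)(-1) = 60
A_5→A_6: (15)(4) − (7.5)(7.5) = 3.75
A_6→A_7: (7.5)(11) − (-1)(4) = 86.5
A_7→A_8: (-1)(5) − (-5)(11) = 50
A_8→A_9: (-5)(-5) − (-6)(5) = 55
A_9→A_1: (-6)(-5) − (1)(-5) = 35
Σ = 393.5
Area = |Σ|/2 = 196.75.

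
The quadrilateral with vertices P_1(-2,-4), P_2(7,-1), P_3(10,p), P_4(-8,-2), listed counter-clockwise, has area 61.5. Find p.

5

Write out the shoelace sum; only the two edges meeting at P_3 involve p:
2·Area = [(7·p − 10·(-1)) + (10·(-2) − (-8)·p)] + 58
       = 15·p + 48 = 123
⇒ p = 5.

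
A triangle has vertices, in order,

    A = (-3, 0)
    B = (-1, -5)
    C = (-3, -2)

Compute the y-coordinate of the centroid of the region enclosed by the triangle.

-7/3

Apply the shoelace formula. First the cross-terms c_i = x_i·y_{i+1} − x_{i+1}·y_i:
  15, -13, -6  ⇒  2A = -4, A = -2.
Then Σ (y_i + y_{i+1})·c_i = 28, so ȳ = 28 / (6·(-2)) = -7/3.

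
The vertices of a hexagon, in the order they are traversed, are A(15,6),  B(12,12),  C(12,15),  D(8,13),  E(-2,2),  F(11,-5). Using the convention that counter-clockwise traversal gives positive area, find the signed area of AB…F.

175.5

Apply the shoelace (surveyor's) formula: 2A = Σ (x_i·y_{i+1} − x_{i+1}·y_i), indices taken mod 6.
Σ = (108) + (36) + (36) + (42) + (-12) + (141) = 351
Signed area = Σ/2 = 175.5 (positive ⇒ counter-clockwise traversal).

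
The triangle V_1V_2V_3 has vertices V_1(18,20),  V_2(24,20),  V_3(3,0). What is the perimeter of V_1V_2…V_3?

60

|V_1V_2| = √((6)² + (0)²) = √36 = 6
|V_2V_3| = √((-21)² + (-20)²) = √841 = 29
|V_3V_1| = √((15)² + (20)²) = √625 = 25
Perimeter = 6 + 29 + 25 = 60.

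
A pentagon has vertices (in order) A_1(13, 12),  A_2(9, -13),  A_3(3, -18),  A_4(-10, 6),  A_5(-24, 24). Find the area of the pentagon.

629

Apply Gauss's area formula: 2A = Σ (x_i·y_{i+1} − x_{i+1}·y_i), indices taken mod 5.
Cross-terms: -277, -123, -162, -96, -600  ⇒  Σ = -1258
Area = |Σ|/2 = 629.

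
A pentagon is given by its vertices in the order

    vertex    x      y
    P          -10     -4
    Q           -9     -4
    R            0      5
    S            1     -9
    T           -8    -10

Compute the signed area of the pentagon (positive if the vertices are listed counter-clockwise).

-98

Σ = (4) + (-45) + (-5) + (-82) + (-68) = -196
Signed area = Σ/2 = -98 (negative ⇒ clockwise traversal).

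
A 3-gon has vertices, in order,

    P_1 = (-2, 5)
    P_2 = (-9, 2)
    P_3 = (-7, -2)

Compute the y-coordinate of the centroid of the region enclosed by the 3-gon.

5/3

Apply the surveyor's formula. First the cross-terms c_i = x_i·y_{i+1} − x_{i+1}·y_i:
  41, 32, -39  ⇒  2A = 34, A = 17.
Then Σ (y_i + y_{i+1})·c_i = 170, so ȳ = 170 / (6·17) = 5/3.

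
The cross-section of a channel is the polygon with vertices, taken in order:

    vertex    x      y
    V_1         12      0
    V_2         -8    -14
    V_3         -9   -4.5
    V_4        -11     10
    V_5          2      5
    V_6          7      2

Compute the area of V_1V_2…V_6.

V_1→V_2: (12)(-14) − (-8)(0) = -168
V_2→V_3: (-8)(-4.5) − (-9)(-14) = -90
V_3→V_4: (-9)(10) − (-11)(-4.5) = -139.5
V_4→V_5: (-11)(5) − (2)(10) = -75
V_5→V_6: (2)(2) − (7)(5) = -31
V_6→V_1: (7)(0) − (12)(2) = -24
Σ = -527.5
Area = |Σ|/2 = 263.75.

263.75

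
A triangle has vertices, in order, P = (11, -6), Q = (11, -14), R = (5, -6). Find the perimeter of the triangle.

|PQ| = √((0)² + (-8)²) = √64 = 8
|QR| = √((-6)² + (8)²) = √100 = 10
|RP| = √((6)² + (0)²) = √36 = 6
Perimeter = 8 + 10 + 6 = 24.

24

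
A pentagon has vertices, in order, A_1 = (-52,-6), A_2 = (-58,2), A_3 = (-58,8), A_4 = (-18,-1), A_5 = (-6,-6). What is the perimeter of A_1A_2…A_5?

|A_1A_2| = √((-6)² + (8)²) = √100 = 10
|A_2A_3| = √((0)² + (6)²) = √36 = 6
|A_3A_4| = √((40)² + (-9)²) = √1681 = 41
|A_4A_5| = √((12)² + (-5)²) = √169 = 13
|A_5A_1| = √((-46)² + (0)²) = √2116 = 46
Perimeter = 10 + 6 + 41 + 13 + 46 = 116.

116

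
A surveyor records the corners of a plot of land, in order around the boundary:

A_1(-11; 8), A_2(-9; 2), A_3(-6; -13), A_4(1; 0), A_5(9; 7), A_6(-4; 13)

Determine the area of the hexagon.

Apply the shoelace formula: 2A = Σ (x_i·y_{i+1} − x_{i+1}·y_i), indices taken mod 6.
A_1→A_2: (-11)(2) − (-9)(8) = 50
A_2→A_3: (-9)(-13) − (-6)(2) = 129
A_3→A_4: (-6)(0) − (1)(-13) = 13
A_4→A_5: (1)(7) − (9)(0) = 7
A_5→A_6: (9)(13) − (-4)(7) = 145
A_6→A_1: (-4)(8) − (-11)(13) = 111
Σ = 455
Area = |Σ|/2 = 227.5.

227.5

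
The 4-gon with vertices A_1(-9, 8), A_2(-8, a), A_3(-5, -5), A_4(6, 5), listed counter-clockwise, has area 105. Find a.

-2

The doubled signed area Σ (x_i y_{i+1} − x_{i+1} y_i) is linear in a.
With a=0 it equals 202; the coefficient of a is -4 (from the two edges through A_2).
So -4·a + 202 = 2·105 = 210 ⇒ a = -2.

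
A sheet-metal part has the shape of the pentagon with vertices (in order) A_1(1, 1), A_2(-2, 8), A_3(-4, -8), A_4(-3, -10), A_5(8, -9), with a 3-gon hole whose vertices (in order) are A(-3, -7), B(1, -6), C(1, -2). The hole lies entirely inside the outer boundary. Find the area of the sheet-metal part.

Outer boundary:
Apply Gauss's area formula: 2A = Σ (x_i·y_{i+1} − x_{i+1}·y_i), indices taken mod 5.
Σ = (10) + (48) + (16) + (107) + (17) = 198
Area = |Σ|/2 = 99.
Hole:
A→B: (-3)(-6) − (1)(-7) = 25
B→C: (1)(-2) − (1)(-6) = 4
C→A: (1)(-7) − (-3)(-2) = -13
Σ = 16
Area = |Σ|/2 = 8.
Net area = 99 − 8 = 91.

91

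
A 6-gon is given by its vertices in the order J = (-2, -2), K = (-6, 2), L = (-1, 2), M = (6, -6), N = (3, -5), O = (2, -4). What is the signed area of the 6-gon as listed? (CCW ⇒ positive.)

Apply the shoelace (surveyor's) formula: 2A = Σ (x_i·y_{i+1} − x_{i+1}·y_i), indices taken mod 6.
Cross-terms: -16, -10, -6, -12, -2, -12  ⇒  Σ = -58
Signed area = Σ/2 = -29 (negative ⇒ clockwise traversal).

-29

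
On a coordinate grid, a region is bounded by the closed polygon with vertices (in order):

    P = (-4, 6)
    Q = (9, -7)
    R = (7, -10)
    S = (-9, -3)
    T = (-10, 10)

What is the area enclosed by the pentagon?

P→Q: (-4)(-7) − (9)(6) = -26
Q→R: (9)(-10) − (7)(-7) = -41
R→S: (7)(-3) − (-9)(-10) = -111
S→T: (-9)(10) − (-10)(-3) = -120
T→P: (-10)(6) − (-4)(10) = -20
Σ = -318
Area = |Σ|/2 = 159.

159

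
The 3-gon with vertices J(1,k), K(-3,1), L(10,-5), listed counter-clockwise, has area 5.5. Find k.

0

Write out the shoelace sum; only the two edges meeting at J involve k:
2·Area = [(10·k − 1·(-5)) + (1·1 − (-3)·k)] + 5
       = 13·k + 11 = 11
⇒ k = 0.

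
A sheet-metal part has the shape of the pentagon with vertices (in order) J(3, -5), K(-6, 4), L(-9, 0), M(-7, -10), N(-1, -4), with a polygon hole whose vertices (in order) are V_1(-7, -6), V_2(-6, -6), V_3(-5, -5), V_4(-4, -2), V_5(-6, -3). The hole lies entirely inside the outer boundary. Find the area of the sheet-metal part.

Outer boundary:
Apply the surveyor's formula: 2A = Σ (x_i·y_{i+1} − x_{i+1}·y_i), indices taken mod 5.
J→K: (3)(4) − (-6)(-5) = -18
K→L: (-6)(0) − (-9)(4) = 36
L→M: (-9)(-10) − (-7)(0) = 90
M→N: (-7)(-4) − (-1)(-10) = 18
N→J: (-1)(-5) − (3)(-4) = 17
Σ = 143
Area = |Σ|/2 = 71.5.
Hole:
Apply the surveyor's formula: 2A = Σ (x_i·y_{i+1} − x_{i+1}·y_i), indices taken mod 5.
Σ = (6) + (0) + (-10) + (0) + (15) = 11
Area = |Σ|/2 = 5.5.
Net area = 71.5 − 5.5 = 66.

66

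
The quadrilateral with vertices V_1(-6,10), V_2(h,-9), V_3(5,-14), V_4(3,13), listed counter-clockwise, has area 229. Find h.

The doubled signed area Σ (x_i y_{i+1} − x_{i+1} y_i) is linear in h.
With h=0 it equals 314; the coefficient of h is -24 (from the two edges through V_2).
So -24·h + 314 = 2·229 = 458 ⇒ h = -6.

-6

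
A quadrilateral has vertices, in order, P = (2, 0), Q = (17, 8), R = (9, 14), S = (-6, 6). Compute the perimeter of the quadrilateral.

54

|PQ| = √((15)² + (8)²) = √289 = 17
|QR| = √((-8)² + (6)²) = √100 = 10
|RS| = √((-15)² + (-8)²) = √289 = 17
|SP| = √((8)² + (-6)²) = √100 = 10
Perimeter = 17 + 10 + 17 + 10 = 54.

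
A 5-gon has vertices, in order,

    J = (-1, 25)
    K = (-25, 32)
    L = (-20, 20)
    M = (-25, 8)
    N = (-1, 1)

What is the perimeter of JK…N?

|JK| = √((-24)² + (7)²) = √625 = 25
|KL| = √((5)² + (-12)²) = √169 = 13
|LM| = √((-5)² + (-12)²) = √169 = 13
|MN| = √((24)² + (-7)²) = √625 = 25
|NJ| = √((0)² + (24)²) = √576 = 24
Perimeter = 25 + 13 + 13 + 25 + 24 = 100.

100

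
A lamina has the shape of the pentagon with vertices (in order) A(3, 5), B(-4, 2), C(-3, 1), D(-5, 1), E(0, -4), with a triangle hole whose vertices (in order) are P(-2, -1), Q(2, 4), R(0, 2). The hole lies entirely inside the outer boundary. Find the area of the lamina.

Outer boundary:
Cross-terms: 26, 2, 2, 20, 12  ⇒  Σ = 62
Area = |Σ|/2 = 31.
Hole:
Apply Gauss's area formula: 2A = Σ (x_i·y_{i+1} − x_{i+1}·y_i), indices taken mod 3.
Σ = (-6) + (4) + (4) = 2
Area = |Σ|/2 = 1.
Net area = 31 − 1 = 30.

30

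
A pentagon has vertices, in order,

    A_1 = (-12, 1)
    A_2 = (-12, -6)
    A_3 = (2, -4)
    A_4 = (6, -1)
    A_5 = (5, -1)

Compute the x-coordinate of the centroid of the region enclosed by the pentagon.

Apply the shoelace formula. First the cross-terms c_i = x_i·y_{i+1} − x_{i+1}·y_i:
  84, 60, 22, -1, -7  ⇒  2A = 158, A = 79.
Then Σ (x_i + x_{i+1})·c_i = -2402, so x̄ = -2402 / (6·79) = -1201/237.

-1201/237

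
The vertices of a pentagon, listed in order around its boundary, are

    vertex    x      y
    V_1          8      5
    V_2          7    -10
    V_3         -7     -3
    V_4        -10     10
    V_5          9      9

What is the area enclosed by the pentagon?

256.5

Apply the surveyor's formula: 2A = Σ (x_i·y_{i+1} − x_{i+1}·y_i), indices taken mod 5.
V_1→V_2: (8)(-10) − (7)(5) = -115
V_2→V_3: (7)(-3) − (-7)(-10) = -91
V_3→V_4: (-7)(10) − (-10)(-3) = -100
V_4→V_5: (-10)(9) − (9)(10) = -180
V_5→V_1: (9)(5) − (8)(9) = -27
Σ = -513
Area = |Σ|/2 = 256.5.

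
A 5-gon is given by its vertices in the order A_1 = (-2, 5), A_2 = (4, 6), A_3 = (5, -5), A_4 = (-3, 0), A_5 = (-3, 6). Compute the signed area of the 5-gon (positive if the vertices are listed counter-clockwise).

Apply the shoelace (surveyor's) formula: 2A = Σ (x_i·y_{i+1} − x_{i+1}·y_i), indices taken mod 5.
Σ = (-32) + (-50) + (-15) + (-18) + (-3) = -118
Signed area = Σ/2 = -59 (negative ⇒ clockwise traversal).

-59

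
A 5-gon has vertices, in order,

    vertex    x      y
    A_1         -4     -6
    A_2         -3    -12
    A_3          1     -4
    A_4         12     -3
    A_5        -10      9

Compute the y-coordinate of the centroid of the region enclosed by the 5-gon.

-23/39

Apply the shoelace formula. First the cross-terms c_i = x_i·y_{i+1} − x_{i+1}·y_i:
  30, 24, 45, 78, 96  ⇒  2A = 273, A = 136.5.
Then Σ (y_i + y_{i+1})·c_i = -483, so ȳ = -483 / (6·136.5) = -23/39.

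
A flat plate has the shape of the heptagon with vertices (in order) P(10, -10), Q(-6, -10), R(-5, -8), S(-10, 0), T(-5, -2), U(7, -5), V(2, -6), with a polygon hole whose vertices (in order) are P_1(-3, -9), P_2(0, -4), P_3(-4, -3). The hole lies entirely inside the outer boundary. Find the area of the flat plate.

Outer boundary:
Apply the shoelace formula: 2A = Σ (x_i·y_{i+1} − x_{i+1}·y_i), indices taken mod 7.
Σ = (-160) + (-2) + (-80) + (20) + (39) + (-32) + (40) = -175
Area = |Σ|/2 = 87.5.
Hole:
Apply the shoelace formula: 2A = Σ (x_i·y_{i+1} − x_{i+1}·y_i), indices taken mod 3.
Σ = (12) + (-16) + (27) = 23
Area = |Σ|/2 = 11.5.
Net area = 87.5 − 11.5 = 76.

76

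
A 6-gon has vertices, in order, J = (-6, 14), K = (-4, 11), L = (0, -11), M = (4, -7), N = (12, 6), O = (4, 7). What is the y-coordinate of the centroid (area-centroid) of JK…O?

211/129

Apply the shoelace formula. First the cross-terms c_i = x_i·y_{i+1} − x_{i+1}·y_i:
  -10, 44, 44, 108, 60, 98  ⇒  2A = 344, A = 172.
Then Σ (y_i + y_{i+1})·c_i = 1688, so ȳ = 1688 / (6·172) = 211/129.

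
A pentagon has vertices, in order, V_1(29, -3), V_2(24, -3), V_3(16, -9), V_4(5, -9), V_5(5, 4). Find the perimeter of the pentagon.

64

|V_1V_2| = √((-5)² + (0)²) = √25 = 5
|V_2V_3| = √((-8)² + (-6)²) = √100 = 10
|V_3V_4| = √((-11)² + (0)²) = √121 = 11
|V_4V_5| = √((0)² + (13)²) = √169 = 13
|V_5V_1| = √((24)² + (-7)²) = √625 = 25
Perimeter = 5 + 10 + 11 + 13 + 25 = 64.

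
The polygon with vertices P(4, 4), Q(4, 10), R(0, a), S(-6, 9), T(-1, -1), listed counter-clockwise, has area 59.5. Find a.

Write out the shoelace sum; only the two edges meeting at R involve a:
2·Area = [(4·a − 0·10) + (0·9 − (-6)·a)] + 39
       = 10·a + 39 = 119
⇒ a = 8.

8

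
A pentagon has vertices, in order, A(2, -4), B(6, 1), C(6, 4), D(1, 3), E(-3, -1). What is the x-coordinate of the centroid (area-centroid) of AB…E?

2.05

Apply the shoelace (surveyor's) formula. First the cross-terms c_i = x_i·y_{i+1} − x_{i+1}·y_i:
  26, 18, 14, 8, 14  ⇒  2A = 80, A = 40.
Then Σ (x_i + x_{i+1})·c_i = 492, so x̄ = 492 / (6·40) = 2.05.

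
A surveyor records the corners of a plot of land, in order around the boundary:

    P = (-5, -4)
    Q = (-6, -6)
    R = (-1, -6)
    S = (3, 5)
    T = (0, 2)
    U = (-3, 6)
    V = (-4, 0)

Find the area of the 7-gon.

50.5

Cross-terms: 6, 30, 13, 6, 6, 24, 16  ⇒  Σ = 101
Area = |Σ|/2 = 50.5.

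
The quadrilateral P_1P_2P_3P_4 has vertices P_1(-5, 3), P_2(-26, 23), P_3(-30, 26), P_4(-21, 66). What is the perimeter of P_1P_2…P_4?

140

|P_1P_2| = √((-21)² + (20)²) = √841 = 29
|P_2P_3| = √((-4)² + (3)²) = √25 = 5
|P_3P_4| = √((9)² + (40)²) = √1681 = 41
|P_4P_1| = √((16)² + (-63)²) = √4225 = 65
Perimeter = 29 + 5 + 41 + 65 = 140.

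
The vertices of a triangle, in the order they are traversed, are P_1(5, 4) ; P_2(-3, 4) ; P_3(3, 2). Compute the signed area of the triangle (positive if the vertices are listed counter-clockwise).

8

Apply Gauss's area formula: 2A = Σ (x_i·y_{i+1} − x_{i+1}·y_i), indices taken mod 3.
Σ = (32) + (-18) + (2) = 16
Signed area = Σ/2 = 8 (positive ⇒ counter-clockwise traversal).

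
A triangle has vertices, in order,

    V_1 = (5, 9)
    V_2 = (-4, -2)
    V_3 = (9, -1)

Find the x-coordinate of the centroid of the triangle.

10/3

Apply the shoelace formula. First the cross-terms c_i = x_i·y_{i+1} − x_{i+1}·y_i:
  26, 22, 86  ⇒  2A = 134, A = 67.
Then Σ (x_i + x_{i+1})·c_i = 1340, so x̄ = 1340 / (6·67) = 10/3.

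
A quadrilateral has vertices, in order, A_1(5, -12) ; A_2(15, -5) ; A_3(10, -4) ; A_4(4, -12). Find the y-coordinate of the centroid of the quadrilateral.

-1169/159

Apply Gauss's area formula. First the cross-terms c_i = x_i·y_{i+1} − x_{i+1}·y_i:
  155, -10, -104, 12  ⇒  2A = 53, A = 26.5.
Then Σ (y_i + y_{i+1})·c_i = -1169, so ȳ = -1169 / (6·26.5) = -1169/159.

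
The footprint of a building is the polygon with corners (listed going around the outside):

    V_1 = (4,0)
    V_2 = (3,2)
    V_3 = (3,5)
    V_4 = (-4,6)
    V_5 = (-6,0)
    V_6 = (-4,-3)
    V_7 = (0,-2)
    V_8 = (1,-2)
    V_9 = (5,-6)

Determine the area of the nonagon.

Apply the shoelace formula: 2A = Σ (x_i·y_{i+1} − x_{i+1}·y_i), indices taken mod 9.
Σ = (8) + (9) + (38) + (36) + (18) + (8) + (2) + (4) + (24) = 147
Area = |Σ|/2 = 73.5.

73.5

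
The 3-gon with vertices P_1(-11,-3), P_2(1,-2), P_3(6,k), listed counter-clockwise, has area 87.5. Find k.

The doubled signed area Σ (x_i y_{i+1} − x_{i+1} y_i) is linear in k.
With k=0 it equals 19; the coefficient of k is 12 (from the two edges through P_3).
So 12·k + 19 = 2·87.5 = 175 ⇒ k = 13.

13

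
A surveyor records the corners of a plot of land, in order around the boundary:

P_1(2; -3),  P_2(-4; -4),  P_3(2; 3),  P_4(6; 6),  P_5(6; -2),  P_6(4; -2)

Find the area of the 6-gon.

Apply the shoelace (surveyor's) formula: 2A = Σ (x_i·y_{i+1} − x_{i+1}·y_i), indices taken mod 6.
Σ = (-20) + (-4) + (-6) + (-48) + (-4) + (-8) = -90
Area = |Σ|/2 = 45.

45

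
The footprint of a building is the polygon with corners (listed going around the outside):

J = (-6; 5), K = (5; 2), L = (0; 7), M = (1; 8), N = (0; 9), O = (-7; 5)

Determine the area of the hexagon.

29

Apply the surveyor's formula: 2A = Σ (x_i·y_{i+1} − x_{i+1}·y_i), indices taken mod 6.
Σ = (-37) + (35) + (-7) + (9) + (63) + (-5) = 58
Area = |Σ|/2 = 29.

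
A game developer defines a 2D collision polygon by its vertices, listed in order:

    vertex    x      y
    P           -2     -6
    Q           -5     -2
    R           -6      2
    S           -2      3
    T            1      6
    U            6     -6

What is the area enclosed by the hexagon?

83.5

Apply the shoelace formula: 2A = Σ (x_i·y_{i+1} − x_{i+1}·y_i), indices taken mod 6.
Σ = (-26) + (-22) + (-14) + (-15) + (-42) + (-48) = -167
Area = |Σ|/2 = 83.5.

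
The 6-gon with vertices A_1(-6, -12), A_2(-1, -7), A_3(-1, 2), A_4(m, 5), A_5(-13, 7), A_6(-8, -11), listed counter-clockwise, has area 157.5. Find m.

1

Write out the shoelace sum; only the two edges meeting at A_4 involve m:
2·Area = [((-1)·5 − m·2) + (m·7 − (-13)·5)] + 250
       = 5·m + 310 = 315
⇒ m = 1.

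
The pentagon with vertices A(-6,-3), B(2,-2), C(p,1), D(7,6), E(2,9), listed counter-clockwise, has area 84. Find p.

7

Write out the shoelace sum; only the two edges meeting at C involve p:
2·Area = [(2·1 − p·(-2)) + (p·6 − 7·1)] + 117
       = 8·p + 112 = 168
⇒ p = 7.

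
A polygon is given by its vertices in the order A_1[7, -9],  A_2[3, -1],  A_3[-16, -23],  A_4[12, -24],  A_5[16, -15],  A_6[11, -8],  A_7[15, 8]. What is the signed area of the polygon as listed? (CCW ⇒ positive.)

Cross-terms: 20, -85, 660, 204, 37, 208, -191  ⇒  Σ = 853
Signed area = Σ/2 = 426.5 (positive ⇒ counter-clockwise traversal).

426.5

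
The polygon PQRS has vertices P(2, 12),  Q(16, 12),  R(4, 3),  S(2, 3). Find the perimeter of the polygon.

40

|PQ| = √((14)² + (0)²) = √196 = 14
|QR| = √((-12)² + (-9)²) = √225 = 15
|RS| = √((-2)² + (0)²) = √4 = 2
|SP| = √((0)² + (9)²) = √81 = 9
Perimeter = 14 + 15 + 2 + 9 = 40.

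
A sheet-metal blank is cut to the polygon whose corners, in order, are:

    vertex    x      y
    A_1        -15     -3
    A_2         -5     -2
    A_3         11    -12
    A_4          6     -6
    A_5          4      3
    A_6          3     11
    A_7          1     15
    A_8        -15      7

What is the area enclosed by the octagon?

Apply the shoelace (surveyor's) formula: 2A = Σ (x_i·y_{i+1} − x_{i+1}·y_i), indices taken mod 8.
A_1→A_2: (-15)(-2) − (-5)(-3) = 15
A_2→A_3: (-5)(-12) − (11)(-2) = 82
A_3→A_4: (11)(-6) − (6)(-12) = 6
A_4→A_5: (6)(3) − (4)(-6) = 42
A_5→A_6: (4)(11) − (3)(3) = 35
A_6→A_7: (3)(15) − (1)(11) = 34
A_7→A_8: (1)(7) − (-15)(15) = 232
A_8→A_1: (-15)(-3) − (-15)(7) = 150
Σ = 596
Area = |Σ|/2 = 298.

298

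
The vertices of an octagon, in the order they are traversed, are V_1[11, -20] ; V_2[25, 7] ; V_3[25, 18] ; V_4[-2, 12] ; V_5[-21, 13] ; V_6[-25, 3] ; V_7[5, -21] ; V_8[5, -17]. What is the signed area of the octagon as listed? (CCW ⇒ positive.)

1146.5

Σ = (577) + (275) + (336) + (226) + (262) + (510) + (20) + (87) = 2293
Signed area = Σ/2 = 1146.5 (positive ⇒ counter-clockwise traversal).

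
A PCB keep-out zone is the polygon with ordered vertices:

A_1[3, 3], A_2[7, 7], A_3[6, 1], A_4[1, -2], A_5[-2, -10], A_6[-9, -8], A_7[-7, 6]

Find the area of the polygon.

142.5

Cross-terms: 0, -35, -13, -14, -74, -110, -39  ⇒  Σ = -285
Area = |Σ|/2 = 142.5.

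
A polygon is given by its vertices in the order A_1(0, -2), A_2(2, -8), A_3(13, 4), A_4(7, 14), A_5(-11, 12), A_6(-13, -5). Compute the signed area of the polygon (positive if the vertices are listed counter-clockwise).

372.5

Σ = (4) + (112) + (154) + (238) + (211) + (26) = 745
Signed area = Σ/2 = 372.5 (positive ⇒ counter-clockwise traversal).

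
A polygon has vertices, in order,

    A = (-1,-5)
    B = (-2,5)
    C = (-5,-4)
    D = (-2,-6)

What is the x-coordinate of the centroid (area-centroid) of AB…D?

Apply the shoelace (surveyor's) formula. First the cross-terms c_i = x_i·y_{i+1} − x_{i+1}·y_i:
  -15, 33, 22, 4  ⇒  2A = 44, A = 22.
Then Σ (x_i + x_{i+1})·c_i = -352, so x̄ = -352 / (6·22) = -8/3.

-8/3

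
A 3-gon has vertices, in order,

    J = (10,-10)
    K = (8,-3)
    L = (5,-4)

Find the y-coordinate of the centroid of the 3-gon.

-17/3

Apply Gauss's area formula. First the cross-terms c_i = x_i·y_{i+1} − x_{i+1}·y_i:
  50, -17, -10  ⇒  2A = 23, A = 11.5.
Then Σ (y_i + y_{i+1})·c_i = -391, so ȳ = -391 / (6·11.5) = -17/3.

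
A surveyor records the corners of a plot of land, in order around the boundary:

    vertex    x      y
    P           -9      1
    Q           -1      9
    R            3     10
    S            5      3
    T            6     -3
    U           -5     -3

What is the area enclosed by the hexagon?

Apply the surveyor's formula: 2A = Σ (x_i·y_{i+1} − x_{i+1}·y_i), indices taken mod 6.
Cross-terms: -80, -37, -41, -33, -33, -32  ⇒  Σ = -256
Area = |Σ|/2 = 128.

128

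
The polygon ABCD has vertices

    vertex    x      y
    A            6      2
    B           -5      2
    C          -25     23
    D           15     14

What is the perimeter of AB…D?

96

|AB| = √((-11)² + (0)²) = √121 = 11
|BC| = √((-20)² + (21)²) = √841 = 29
|CD| = √((40)² + (-9)²) = √1681 = 41
|DA| = √((-9)² + (-12)²) = √225 = 15
Perimeter = 11 + 29 + 41 + 15 = 96.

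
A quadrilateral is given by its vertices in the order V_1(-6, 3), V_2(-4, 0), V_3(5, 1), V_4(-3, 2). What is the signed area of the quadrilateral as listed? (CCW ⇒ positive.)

12

Apply the shoelace formula: 2A = Σ (x_i·y_{i+1} − x_{i+1}·y_i), indices taken mod 4.
Σ = (12) + (-4) + (13) + (3) = 24
Signed area = Σ/2 = 12 (positive ⇒ counter-clockwise traversal).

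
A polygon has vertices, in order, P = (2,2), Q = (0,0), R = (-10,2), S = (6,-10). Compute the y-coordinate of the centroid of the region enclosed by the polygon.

-8/3

Apply the shoelace (surveyor's) formula. First the cross-terms c_i = x_i·y_{i+1} − x_{i+1}·y_i:
  0, 0, 88, 32  ⇒  2A = 120, A = 60.
Then Σ (y_i + y_{i+1})·c_i = -960, so ȳ = -960 / (6·60) = -8/3.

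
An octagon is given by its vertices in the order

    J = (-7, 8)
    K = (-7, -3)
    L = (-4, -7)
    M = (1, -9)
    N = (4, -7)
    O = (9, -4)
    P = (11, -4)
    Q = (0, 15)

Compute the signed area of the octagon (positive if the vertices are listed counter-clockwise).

Apply the surveyor's formula: 2A = Σ (x_i·y_{i+1} − x_{i+1}·y_i), indices taken mod 8.
Σ = (77) + (37) + (43) + (29) + (47) + (8) + (165) + (105) = 511
Signed area = Σ/2 = 255.5 (positive ⇒ counter-clockwise traversal).

255.5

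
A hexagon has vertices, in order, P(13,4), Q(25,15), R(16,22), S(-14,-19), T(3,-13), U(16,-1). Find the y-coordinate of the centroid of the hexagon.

Apply the shoelace (surveyor's) formula. First the cross-terms c_i = x_i·y_{i+1} − x_{i+1}·y_i:
  95, 310, 4, 239, 205, 77  ⇒  2A = 930, A = 465.
Then Σ (y_i + y_{i+1})·c_i = 3000, so ȳ = 3000 / (6·465) = 100/93.

100/93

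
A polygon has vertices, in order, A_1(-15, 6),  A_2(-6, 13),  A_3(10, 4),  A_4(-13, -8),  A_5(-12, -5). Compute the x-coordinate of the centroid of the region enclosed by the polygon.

-839/173

Apply Gauss's area formula. First the cross-terms c_i = x_i·y_{i+1} − x_{i+1}·y_i:
  -159, -154, -28, -31, -147  ⇒  2A = -519, A = -259.5.
Then Σ (x_i + x_{i+1})·c_i = 7551, so x̄ = 7551 / (6·(-259.5)) = -839/173.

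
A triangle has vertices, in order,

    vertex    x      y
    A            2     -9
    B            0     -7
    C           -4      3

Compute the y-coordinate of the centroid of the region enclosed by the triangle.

-13/3

Apply Gauss's area formula. First the cross-terms c_i = x_i·y_{i+1} − x_{i+1}·y_i:
  -14, -28, 30  ⇒  2A = -12, A = -6.
Then Σ (y_i + y_{i+1})·c_i = 156, so ȳ = 156 / (6·(-6)) = -13/3.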